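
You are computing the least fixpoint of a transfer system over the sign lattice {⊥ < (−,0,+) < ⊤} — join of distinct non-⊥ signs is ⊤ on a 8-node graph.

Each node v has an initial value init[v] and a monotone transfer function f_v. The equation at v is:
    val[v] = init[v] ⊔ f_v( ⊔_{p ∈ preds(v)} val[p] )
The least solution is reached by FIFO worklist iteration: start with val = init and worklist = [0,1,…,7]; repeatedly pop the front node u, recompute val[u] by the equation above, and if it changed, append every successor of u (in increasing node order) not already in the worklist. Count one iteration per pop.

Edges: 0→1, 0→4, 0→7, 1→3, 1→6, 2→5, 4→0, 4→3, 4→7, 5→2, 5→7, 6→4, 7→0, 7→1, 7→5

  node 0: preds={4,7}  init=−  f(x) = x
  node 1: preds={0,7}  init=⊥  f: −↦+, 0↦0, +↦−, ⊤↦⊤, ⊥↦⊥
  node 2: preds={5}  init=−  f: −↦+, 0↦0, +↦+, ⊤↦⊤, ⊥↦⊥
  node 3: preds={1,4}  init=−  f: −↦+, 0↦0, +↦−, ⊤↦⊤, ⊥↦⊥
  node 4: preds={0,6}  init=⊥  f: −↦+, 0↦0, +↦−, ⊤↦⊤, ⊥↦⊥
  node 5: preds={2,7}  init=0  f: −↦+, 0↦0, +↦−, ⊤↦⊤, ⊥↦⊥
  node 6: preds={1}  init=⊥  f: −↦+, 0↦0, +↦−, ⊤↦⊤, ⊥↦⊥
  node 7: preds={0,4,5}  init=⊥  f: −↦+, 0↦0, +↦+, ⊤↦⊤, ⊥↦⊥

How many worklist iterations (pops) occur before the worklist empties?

19

Iteration log — 19 steps:
  step 1. node 0  ⊔preds=⊥  new=−  stable
  step 2. node 1  ⊔preds=−  new=+  old=⊥  +wl: 
  step 3. node 2  ⊔preds=0  new=⊤  old=−  +wl: 
  step 4. node 3  ⊔preds=+  new=−  stable
  step 5. node 4  ⊔preds=−  new=+  old=⊥  +wl: 0,3
  step 6. node 5  ⊔preds=⊤  new=⊤  old=0  +wl: 2
  step 7. node 6  ⊔preds=+  new=−  old=⊥  +wl: 4
  step 8. node 7  ⊔preds=⊤  new=⊤  old=⊥  +wl: 1,5
  step 9. node 0  ⊔preds=⊤  new=⊤  old=−  +wl: 7
  step 10. node 3  ⊔preds=+  new=−  stable
  step 11. node 2  ⊔preds=⊤  new=⊤  stable
  step 12. node 4  ⊔preds=⊤  new=⊤  old=+  +wl: 0,3
  step 13. node 1  ⊔preds=⊤  new=⊤  old=+  +wl: 6
  step 14. node 5  ⊔preds=⊤  new=⊤  stable
  step 15. node 7  ⊔preds=⊤  new=⊤  stable
  step 16. node 0  ⊔preds=⊤  new=⊤  stable
  step 17. node 3  ⊔preds=⊤  new=⊤  old=−  +wl: 
  step 18. node 6  ⊔preds=⊤  new=⊤  old=−  +wl: 4
  step 19. node 4  ⊔preds=⊤  new=⊤  stable

Least fixpoint reached:
  node 0: ⊤
  node 1: ⊤
  node 2: ⊤
  node 3: ⊤
  node 4: ⊤
  node 5: ⊤
  node 6: ⊤
  node 7: ⊤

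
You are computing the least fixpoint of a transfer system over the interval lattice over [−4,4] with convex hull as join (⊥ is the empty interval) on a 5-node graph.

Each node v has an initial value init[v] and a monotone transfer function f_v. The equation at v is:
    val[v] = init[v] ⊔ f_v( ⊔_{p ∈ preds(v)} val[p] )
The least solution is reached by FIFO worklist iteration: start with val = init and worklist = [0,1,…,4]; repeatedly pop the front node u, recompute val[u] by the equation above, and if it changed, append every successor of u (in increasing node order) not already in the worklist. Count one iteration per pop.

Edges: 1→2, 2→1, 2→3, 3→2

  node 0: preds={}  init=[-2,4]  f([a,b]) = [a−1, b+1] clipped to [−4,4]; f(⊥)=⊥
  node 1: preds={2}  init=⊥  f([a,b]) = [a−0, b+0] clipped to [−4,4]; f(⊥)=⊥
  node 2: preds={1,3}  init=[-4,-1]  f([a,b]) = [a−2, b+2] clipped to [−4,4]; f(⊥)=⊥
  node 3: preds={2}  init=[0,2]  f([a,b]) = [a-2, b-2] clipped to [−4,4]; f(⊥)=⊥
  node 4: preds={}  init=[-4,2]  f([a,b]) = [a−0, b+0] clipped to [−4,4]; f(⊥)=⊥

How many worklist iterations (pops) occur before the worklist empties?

Worklist (7 pops):
  #1 pop 0: in=⊥ → [-2,4] (no change)
  #2 pop 1: in=[-4,-1] → [-4,-1] (was ⊥); enqueue []
  #3 pop 2: in=[-4,2] → [-4,4] (was [-4,-1]); enqueue [1]
  #4 pop 3: in=[-4,4] → [-4,2] (was [0,2]); enqueue [2]
  #5 pop 4: in=⊥ → [-4,2] (no change)
  #6 pop 1: in=[-4,4] → [-4,4] (was [-4,-1]); enqueue []
  #7 pop 2: in=[-4,4] → [-4,4] (no change)

Fixpoint:
  val[0] = [-2,4]
  val[1] = [-4,4]
  val[2] = [-4,4]
  val[3] = [-4,2]
  val[4] = [-4,2]

7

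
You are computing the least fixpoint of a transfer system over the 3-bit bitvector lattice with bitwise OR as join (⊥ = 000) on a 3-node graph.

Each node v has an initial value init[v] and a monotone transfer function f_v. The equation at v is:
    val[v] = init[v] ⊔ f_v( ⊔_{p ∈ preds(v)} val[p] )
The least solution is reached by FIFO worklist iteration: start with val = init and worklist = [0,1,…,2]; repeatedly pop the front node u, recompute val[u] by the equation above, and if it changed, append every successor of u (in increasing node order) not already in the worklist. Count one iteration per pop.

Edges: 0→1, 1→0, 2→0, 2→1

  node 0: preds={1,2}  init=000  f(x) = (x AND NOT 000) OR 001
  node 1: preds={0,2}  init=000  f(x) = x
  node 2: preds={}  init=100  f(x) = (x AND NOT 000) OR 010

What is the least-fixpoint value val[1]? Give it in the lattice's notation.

Worklist (6 pops):
  #1 pop 0: in=100 → 101 (was 000); enqueue []
  #2 pop 1: in=101 → 101 (was 000); enqueue [0]
  #3 pop 2: in=000 → 110 (was 100); enqueue [1]
  #4 pop 0: in=111 → 111 (was 101); enqueue []
  #5 pop 1: in=111 → 111 (was 101); enqueue [0]
  #6 pop 0: in=111 → 111 (no change)

Fixpoint:
  val[0] = 111
  val[1] = 111
  val[2] = 110

111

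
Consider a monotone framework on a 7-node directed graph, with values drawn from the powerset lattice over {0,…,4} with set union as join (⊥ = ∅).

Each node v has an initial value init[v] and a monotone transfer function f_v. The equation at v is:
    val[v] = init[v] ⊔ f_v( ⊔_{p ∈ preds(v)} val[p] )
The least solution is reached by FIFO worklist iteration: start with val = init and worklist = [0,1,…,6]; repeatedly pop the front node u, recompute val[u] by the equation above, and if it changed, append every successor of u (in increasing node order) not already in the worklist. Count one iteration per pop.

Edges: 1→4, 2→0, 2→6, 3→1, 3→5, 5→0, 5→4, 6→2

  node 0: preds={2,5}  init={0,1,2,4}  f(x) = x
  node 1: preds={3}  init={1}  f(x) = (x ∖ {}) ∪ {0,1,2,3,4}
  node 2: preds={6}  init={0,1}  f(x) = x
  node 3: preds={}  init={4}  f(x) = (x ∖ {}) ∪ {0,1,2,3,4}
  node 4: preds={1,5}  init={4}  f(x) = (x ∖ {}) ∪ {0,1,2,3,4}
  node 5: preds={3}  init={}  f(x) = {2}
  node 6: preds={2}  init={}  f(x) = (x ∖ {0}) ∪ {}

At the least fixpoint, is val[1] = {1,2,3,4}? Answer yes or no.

no

Trace (11 dequeues):
  [1] u=0 | in {0,1} | out {0,1,2,4} | ==
  [2] u=1 | in {4} | out {0,1,2,3,4} | prev {1} | push {}
  [3] u=2 | in {} | out {0,1} | ==
  [4] u=3 | in {} | out {0,1,2,3,4} | prev {4} | push {1}
  [5] u=4 | in {0,1,2,3,4} | out {0,1,2,3,4} | prev {4} | push {}
  [6] u=5 | in {0,1,2,3,4} | out {2} | prev {} | push {0,4}
  [7] u=6 | in {0,1} | out {1} | prev {} | push {2}
  [8] u=1 | in {0,1,2,3,4} | out {0,1,2,3,4} | ==
  [9] u=0 | in {0,1,2} | out {0,1,2,4} | ==
  [10] u=4 | in {0,1,2,3,4} | out {0,1,2,3,4} | ==
  [11] u=2 | in {1} | out {0,1} | ==

Converged values:
  [0] {0,1,2,4}
  [1] {0,1,2,3,4}
  [2] {0,1}
  [3] {0,1,2,3,4}
  [4] {0,1,2,3,4}
  [5] {2}
  [6] {1}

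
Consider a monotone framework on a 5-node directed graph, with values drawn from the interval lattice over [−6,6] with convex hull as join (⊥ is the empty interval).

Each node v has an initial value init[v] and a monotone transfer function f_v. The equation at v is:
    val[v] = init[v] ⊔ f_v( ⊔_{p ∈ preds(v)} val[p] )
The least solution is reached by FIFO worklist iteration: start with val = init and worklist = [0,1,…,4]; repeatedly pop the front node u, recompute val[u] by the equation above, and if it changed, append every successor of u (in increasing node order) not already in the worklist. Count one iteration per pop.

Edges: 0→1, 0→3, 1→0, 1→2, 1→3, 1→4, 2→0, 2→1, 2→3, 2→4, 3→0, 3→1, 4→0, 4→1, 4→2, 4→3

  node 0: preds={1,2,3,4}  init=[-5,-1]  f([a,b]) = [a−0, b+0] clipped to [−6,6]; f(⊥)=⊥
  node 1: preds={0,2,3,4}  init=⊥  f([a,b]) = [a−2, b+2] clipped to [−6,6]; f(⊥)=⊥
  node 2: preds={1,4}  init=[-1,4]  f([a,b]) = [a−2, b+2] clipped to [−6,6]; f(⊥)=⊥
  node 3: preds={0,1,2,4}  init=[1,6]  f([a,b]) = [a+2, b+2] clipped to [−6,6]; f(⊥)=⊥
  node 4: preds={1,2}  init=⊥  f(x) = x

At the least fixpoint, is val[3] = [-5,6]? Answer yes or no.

no

Worklist (9 pops):
  #1 pop 0: in=[-1,6] → [-5,6] (was [-5,-1]); enqueue []
  #2 pop 1: in=[-5,6] → [-6,6] (was ⊥); enqueue [0]
  #3 pop 2: in=[-6,6] → [-6,6] (was [-1,4]); enqueue [1]
  #4 pop 3: in=[-6,6] → [-4,6] (was [1,6]); enqueue []
  #5 pop 4: in=[-6,6] → [-6,6] (was ⊥); enqueue [2,3]
  #6 pop 0: in=[-6,6] → [-6,6] (was [-5,6]); enqueue []
  #7 pop 1: in=[-6,6] → [-6,6] (no change)
  #8 pop 2: in=[-6,6] → [-6,6] (no change)
  #9 pop 3: in=[-6,6] → [-4,6] (no change)

Fixpoint:
  val[0] = [-6,6]
  val[1] = [-6,6]
  val[2] = [-6,6]
  val[3] = [-4,6]
  val[4] = [-6,6]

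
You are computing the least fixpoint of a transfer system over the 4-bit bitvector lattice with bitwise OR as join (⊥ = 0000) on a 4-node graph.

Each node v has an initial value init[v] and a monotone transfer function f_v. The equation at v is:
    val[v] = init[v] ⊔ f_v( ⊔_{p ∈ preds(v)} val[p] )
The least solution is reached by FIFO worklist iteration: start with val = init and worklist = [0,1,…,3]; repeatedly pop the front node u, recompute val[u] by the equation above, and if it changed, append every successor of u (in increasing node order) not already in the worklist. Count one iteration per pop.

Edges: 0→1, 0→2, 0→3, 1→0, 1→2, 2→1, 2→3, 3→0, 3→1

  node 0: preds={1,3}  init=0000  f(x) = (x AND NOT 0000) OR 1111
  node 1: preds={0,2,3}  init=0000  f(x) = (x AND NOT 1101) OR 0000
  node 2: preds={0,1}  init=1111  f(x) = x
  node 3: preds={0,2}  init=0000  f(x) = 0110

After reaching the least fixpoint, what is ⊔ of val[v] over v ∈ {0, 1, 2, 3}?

Worklist (6 pops):
  #1 pop 0: in=0000 → 1111 (was 0000); enqueue []
  #2 pop 1: in=1111 → 0010 (was 0000); enqueue [0]
  #3 pop 2: in=1111 → 1111 (no change)
  #4 pop 3: in=1111 → 0110 (was 0000); enqueue [1]
  #5 pop 0: in=0110 → 1111 (no change)
  #6 pop 1: in=1111 → 0010 (no change)

Fixpoint:
  val[0] = 1111
  val[1] = 0010
  val[2] = 1111
  val[3] = 0110

1111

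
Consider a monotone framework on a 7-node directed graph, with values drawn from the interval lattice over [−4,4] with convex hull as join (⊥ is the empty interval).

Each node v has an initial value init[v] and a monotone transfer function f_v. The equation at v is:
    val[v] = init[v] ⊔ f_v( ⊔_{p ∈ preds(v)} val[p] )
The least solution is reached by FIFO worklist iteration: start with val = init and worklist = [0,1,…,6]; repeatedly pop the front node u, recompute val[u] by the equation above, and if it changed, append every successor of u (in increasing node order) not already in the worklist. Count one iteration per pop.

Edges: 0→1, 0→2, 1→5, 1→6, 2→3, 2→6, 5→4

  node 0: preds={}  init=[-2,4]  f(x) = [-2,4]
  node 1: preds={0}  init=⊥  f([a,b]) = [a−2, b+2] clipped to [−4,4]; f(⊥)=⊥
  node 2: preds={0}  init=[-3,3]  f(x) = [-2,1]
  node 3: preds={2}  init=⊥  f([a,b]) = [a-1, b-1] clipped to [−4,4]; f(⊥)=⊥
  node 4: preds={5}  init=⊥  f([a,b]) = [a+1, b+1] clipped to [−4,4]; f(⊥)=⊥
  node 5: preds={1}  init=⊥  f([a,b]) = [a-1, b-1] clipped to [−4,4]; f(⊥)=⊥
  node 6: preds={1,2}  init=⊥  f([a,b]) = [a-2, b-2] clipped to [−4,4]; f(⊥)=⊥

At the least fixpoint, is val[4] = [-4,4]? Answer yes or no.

no

Iteration log — 8 steps:
  step 1. node 0  ⊔preds=⊥  new=[-2,4]  stable
  step 2. node 1  ⊔preds=[-2,4]  new=[-4,4]  old=⊥  +wl: 
  step 3. node 2  ⊔preds=[-2,4]  new=[-3,3]  stable
  step 4. node 3  ⊔preds=[-3,3]  new=[-4,2]  old=⊥  +wl: 
  step 5. node 4  ⊔preds=⊥  new=⊥  stable
  step 6. node 5  ⊔preds=[-4,4]  new=[-4,3]  old=⊥  +wl: 4
  step 7. node 6  ⊔preds=[-4,4]  new=[-4,2]  old=⊥  +wl: 
  step 8. node 4  ⊔preds=[-4,3]  new=[-3,4]  old=⊥  +wl: 

Least fixpoint reached:
  node 0: [-2,4]
  node 1: [-4,4]
  node 2: [-3,3]
  node 3: [-4,2]
  node 4: [-3,4]
  node 5: [-4,3]
  node 6: [-4,2]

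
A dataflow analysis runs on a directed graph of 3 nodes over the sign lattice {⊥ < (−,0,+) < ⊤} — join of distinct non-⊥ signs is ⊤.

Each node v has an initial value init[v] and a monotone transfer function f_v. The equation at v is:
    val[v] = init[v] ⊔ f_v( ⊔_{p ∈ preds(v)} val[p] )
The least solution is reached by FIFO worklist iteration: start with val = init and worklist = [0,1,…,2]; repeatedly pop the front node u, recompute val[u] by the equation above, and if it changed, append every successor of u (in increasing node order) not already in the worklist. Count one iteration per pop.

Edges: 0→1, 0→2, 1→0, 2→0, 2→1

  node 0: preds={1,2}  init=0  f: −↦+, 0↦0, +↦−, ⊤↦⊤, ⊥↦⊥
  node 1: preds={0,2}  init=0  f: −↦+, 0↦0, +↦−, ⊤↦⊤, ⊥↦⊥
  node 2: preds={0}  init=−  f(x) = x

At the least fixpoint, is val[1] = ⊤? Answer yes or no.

Worklist (5 pops):
  #1 pop 0: in=⊤ → ⊤ (was 0); enqueue []
  #2 pop 1: in=⊤ → ⊤ (was 0); enqueue [0]
  #3 pop 2: in=⊤ → ⊤ (was −); enqueue [1]
  #4 pop 0: in=⊤ → ⊤ (no change)
  #5 pop 1: in=⊤ → ⊤ (no change)

Fixpoint:
  val[0] = ⊤
  val[1] = ⊤
  val[2] = ⊤

yes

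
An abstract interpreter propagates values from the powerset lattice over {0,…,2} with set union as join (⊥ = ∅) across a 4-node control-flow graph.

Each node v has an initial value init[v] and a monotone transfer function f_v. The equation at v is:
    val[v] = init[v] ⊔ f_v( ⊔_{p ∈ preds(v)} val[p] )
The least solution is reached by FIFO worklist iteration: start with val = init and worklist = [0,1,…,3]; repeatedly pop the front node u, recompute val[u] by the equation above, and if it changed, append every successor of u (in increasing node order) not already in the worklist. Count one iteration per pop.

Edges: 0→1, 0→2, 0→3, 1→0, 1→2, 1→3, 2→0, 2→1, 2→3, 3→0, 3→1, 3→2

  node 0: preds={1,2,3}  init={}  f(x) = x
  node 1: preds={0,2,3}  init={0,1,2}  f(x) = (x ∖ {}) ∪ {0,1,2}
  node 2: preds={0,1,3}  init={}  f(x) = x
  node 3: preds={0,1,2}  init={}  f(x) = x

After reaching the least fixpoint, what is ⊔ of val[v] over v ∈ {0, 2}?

{0,1,2}

Worklist (7 pops):
  #1 pop 0: in={0,1,2} → {0,1,2} (was {}); enqueue []
  #2 pop 1: in={0,1,2} → {0,1,2} (no change)
  #3 pop 2: in={0,1,2} → {0,1,2} (was {}); enqueue [0,1]
  #4 pop 3: in={0,1,2} → {0,1,2} (was {}); enqueue [2]
  #5 pop 0: in={0,1,2} → {0,1,2} (no change)
  #6 pop 1: in={0,1,2} → {0,1,2} (no change)
  #7 pop 2: in={0,1,2} → {0,1,2} (no change)

Fixpoint:
  val[0] = {0,1,2}
  val[1] = {0,1,2}
  val[2] = {0,1,2}
  val[3] = {0,1,2}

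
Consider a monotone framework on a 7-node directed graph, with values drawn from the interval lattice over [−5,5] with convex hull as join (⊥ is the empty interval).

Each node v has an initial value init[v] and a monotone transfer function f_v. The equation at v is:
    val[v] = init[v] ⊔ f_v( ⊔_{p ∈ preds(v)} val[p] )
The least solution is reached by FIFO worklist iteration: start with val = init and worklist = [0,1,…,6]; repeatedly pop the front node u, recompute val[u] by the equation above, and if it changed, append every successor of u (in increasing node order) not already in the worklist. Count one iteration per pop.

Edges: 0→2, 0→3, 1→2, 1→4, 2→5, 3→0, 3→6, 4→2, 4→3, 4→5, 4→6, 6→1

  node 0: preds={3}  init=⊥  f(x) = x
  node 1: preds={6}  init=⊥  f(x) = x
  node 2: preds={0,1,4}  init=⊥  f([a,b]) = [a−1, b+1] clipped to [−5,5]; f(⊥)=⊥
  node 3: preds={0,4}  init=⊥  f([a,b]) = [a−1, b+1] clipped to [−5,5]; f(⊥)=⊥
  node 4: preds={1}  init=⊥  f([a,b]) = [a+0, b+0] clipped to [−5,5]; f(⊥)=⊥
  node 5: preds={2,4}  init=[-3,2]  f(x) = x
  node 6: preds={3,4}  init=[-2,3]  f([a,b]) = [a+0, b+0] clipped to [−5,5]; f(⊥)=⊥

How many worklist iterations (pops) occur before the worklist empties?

36

Iteration log — 36 steps:
  step 1. node 0  ⊔preds=⊥  new=⊥  stable
  step 2. node 1  ⊔preds=[-2,3]  new=[-2,3]  old=⊥  +wl: 
  step 3. node 2  ⊔preds=[-2,3]  new=[-3,4]  old=⊥  +wl: 
  step 4. node 3  ⊔preds=⊥  new=⊥  stable
  step 5. node 4  ⊔preds=[-2,3]  new=[-2,3]  old=⊥  +wl: 2,3
  step 6. node 5  ⊔preds=[-3,4]  new=[-3,4]  old=[-3,2]  +wl: 
  step 7. node 6  ⊔preds=[-2,3]  new=[-2,3]  stable
  step 8. node 2  ⊔preds=[-2,3]  new=[-3,4]  stable
  step 9. node 3  ⊔preds=[-2,3]  new=[-3,4]  old=⊥  +wl: 0,6
  step 10. node 0  ⊔preds=[-3,4]  new=[-3,4]  old=⊥  +wl: 2,3
  step 11. node 6  ⊔preds=[-3,4]  new=[-3,4]  old=[-2,3]  +wl: 1
  step 12. node 2  ⊔preds=[-3,4]  new=[-4,5]  old=[-3,4]  +wl: 5
  step 13. node 3  ⊔preds=[-3,4]  new=[-4,5]  old=[-3,4]  +wl: 0,6
  step 14. node 1  ⊔preds=[-3,4]  new=[-3,4]  old=[-2,3]  +wl: 2,4
  step 15. node 5  ⊔preds=[-4,5]  new=[-4,5]  old=[-3,4]  +wl: 
  step 16. node 0  ⊔preds=[-4,5]  new=[-4,5]  old=[-3,4]  +wl: 3
  step 17. node 6  ⊔preds=[-4,5]  new=[-4,5]  old=[-3,4]  +wl: 1
  step 18. node 2  ⊔preds=[-4,5]  new=[-5,5]  old=[-4,5]  +wl: 5
  step 19. node 4  ⊔preds=[-3,4]  new=[-3,4]  old=[-2,3]  +wl: 2,6
  step 20. node 3  ⊔preds=[-4,5]  new=[-5,5]  old=[-4,5]  +wl: 0
  step 21. node 1  ⊔preds=[-4,5]  new=[-4,5]  old=[-3,4]  +wl: 4
  step 22. node 5  ⊔preds=[-5,5]  new=[-5,5]  old=[-4,5]  +wl: 
  step 23. node 2  ⊔preds=[-4,5]  new=[-5,5]  stable
  step 24. node 6  ⊔preds=[-5,5]  new=[-5,5]  old=[-4,5]  +wl: 1
  step 25. node 0  ⊔preds=[-5,5]  new=[-5,5]  old=[-4,5]  +wl: 2,3
  step 26. node 4  ⊔preds=[-4,5]  new=[-4,5]  old=[-3,4]  +wl: 5,6
  step 27. node 1  ⊔preds=[-5,5]  new=[-5,5]  old=[-4,5]  +wl: 4
  step 28. node 2  ⊔preds=[-5,5]  new=[-5,5]  stable
  step 29. node 3  ⊔preds=[-5,5]  new=[-5,5]  stable
  step 30. node 5  ⊔preds=[-5,5]  new=[-5,5]  stable
  step 31. node 6  ⊔preds=[-5,5]  new=[-5,5]  stable
  step 32. node 4  ⊔preds=[-5,5]  new=[-5,5]  old=[-4,5]  +wl: 2,3,5,6
  step 33. node 2  ⊔preds=[-5,5]  new=[-5,5]  stable
  step 34. node 3  ⊔preds=[-5,5]  new=[-5,5]  stable
  step 35. node 5  ⊔preds=[-5,5]  new=[-5,5]  stable
  step 36. node 6  ⊔preds=[-5,5]  new=[-5,5]  stable

Least fixpoint reached:
  node 0: [-5,5]
  node 1: [-5,5]
  node 2: [-5,5]
  node 3: [-5,5]
  node 4: [-5,5]
  node 5: [-5,5]
  node 6: [-5,5]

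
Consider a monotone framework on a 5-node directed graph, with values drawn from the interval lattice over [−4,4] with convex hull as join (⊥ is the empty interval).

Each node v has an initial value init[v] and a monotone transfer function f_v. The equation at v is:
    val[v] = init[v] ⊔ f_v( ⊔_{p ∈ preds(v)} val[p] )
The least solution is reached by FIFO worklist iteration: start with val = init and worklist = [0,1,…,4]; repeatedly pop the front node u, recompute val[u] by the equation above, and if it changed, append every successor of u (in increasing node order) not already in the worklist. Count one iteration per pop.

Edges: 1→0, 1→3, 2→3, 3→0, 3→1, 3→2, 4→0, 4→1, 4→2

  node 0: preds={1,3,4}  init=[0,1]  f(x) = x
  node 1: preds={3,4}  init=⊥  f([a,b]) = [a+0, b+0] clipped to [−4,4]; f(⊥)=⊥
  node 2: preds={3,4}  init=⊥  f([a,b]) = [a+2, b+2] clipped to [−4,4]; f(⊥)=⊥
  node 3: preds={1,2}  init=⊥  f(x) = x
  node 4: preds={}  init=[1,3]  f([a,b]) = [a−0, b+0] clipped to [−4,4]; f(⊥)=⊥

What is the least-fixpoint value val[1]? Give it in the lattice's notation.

[1,4]

Trace (10 dequeues):
  [1] u=0 | in [1,3] | out [0,3] | prev [0,1] | push {}
  [2] u=1 | in [1,3] | out [1,3] | prev ⊥ | push {0}
  [3] u=2 | in [1,3] | out [3,4] | prev ⊥ | push {}
  [4] u=3 | in [1,4] | out [1,4] | prev ⊥ | push {1,2}
  [5] u=4 | in ⊥ | out [1,3] | ==
  [6] u=0 | in [1,4] | out [0,4] | prev [0,3] | push {}
  [7] u=1 | in [1,4] | out [1,4] | prev [1,3] | push {0,3}
  [8] u=2 | in [1,4] | out [3,4] | ==
  [9] u=0 | in [1,4] | out [0,4] | ==
  [10] u=3 | in [1,4] | out [1,4] | ==

Converged values:
  [0] [0,4]
  [1] [1,4]
  [2] [3,4]
  [3] [1,4]
  [4] [1,3]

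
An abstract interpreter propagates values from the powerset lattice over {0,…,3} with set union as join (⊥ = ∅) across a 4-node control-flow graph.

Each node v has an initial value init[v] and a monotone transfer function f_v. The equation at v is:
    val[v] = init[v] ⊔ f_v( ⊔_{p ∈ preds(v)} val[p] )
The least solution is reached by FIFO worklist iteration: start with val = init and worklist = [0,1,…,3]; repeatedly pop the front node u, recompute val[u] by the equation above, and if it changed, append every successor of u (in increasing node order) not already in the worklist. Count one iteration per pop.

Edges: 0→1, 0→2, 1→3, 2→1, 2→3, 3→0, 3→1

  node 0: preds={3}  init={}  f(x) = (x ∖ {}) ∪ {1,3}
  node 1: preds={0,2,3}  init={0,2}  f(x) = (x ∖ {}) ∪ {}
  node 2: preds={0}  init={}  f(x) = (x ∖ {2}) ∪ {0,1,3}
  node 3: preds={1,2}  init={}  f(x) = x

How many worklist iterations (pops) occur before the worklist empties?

Worklist (8 pops):
  #1 pop 0: in={} → {1,3} (was {}); enqueue []
  #2 pop 1: in={1,3} → {0,1,2,3} (was {0,2}); enqueue []
  #3 pop 2: in={1,3} → {0,1,3} (was {}); enqueue [1]
  #4 pop 3: in={0,1,2,3} → {0,1,2,3} (was {}); enqueue [0]
  #5 pop 1: in={0,1,2,3} → {0,1,2,3} (no change)
  #6 pop 0: in={0,1,2,3} → {0,1,2,3} (was {1,3}); enqueue [1,2]
  #7 pop 1: in={0,1,2,3} → {0,1,2,3} (no change)
  #8 pop 2: in={0,1,2,3} → {0,1,3} (no change)

Fixpoint:
  val[0] = {0,1,2,3}
  val[1] = {0,1,2,3}
  val[2] = {0,1,3}
  val[3] = {0,1,2,3}

8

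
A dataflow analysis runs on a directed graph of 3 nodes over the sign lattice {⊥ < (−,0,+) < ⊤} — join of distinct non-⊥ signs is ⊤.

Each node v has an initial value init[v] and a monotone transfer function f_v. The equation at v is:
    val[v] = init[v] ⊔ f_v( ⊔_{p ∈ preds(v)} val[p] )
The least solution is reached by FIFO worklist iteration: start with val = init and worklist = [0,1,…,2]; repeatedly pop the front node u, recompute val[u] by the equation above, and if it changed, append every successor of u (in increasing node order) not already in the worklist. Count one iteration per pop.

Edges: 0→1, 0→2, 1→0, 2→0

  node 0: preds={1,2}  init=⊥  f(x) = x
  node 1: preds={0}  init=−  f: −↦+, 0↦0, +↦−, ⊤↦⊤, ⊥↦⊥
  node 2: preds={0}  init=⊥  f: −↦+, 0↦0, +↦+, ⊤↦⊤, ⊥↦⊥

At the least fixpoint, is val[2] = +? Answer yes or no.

Worklist (7 pops):
  #1 pop 0: in=− → − (was ⊥); enqueue []
  #2 pop 1: in=− → ⊤ (was −); enqueue [0]
  #3 pop 2: in=− → + (was ⊥); enqueue []
  #4 pop 0: in=⊤ → ⊤ (was −); enqueue [1,2]
  #5 pop 1: in=⊤ → ⊤ (no change)
  #6 pop 2: in=⊤ → ⊤ (was +); enqueue [0]
  #7 pop 0: in=⊤ → ⊤ (no change)

Fixpoint:
  val[0] = ⊤
  val[1] = ⊤
  val[2] = ⊤

no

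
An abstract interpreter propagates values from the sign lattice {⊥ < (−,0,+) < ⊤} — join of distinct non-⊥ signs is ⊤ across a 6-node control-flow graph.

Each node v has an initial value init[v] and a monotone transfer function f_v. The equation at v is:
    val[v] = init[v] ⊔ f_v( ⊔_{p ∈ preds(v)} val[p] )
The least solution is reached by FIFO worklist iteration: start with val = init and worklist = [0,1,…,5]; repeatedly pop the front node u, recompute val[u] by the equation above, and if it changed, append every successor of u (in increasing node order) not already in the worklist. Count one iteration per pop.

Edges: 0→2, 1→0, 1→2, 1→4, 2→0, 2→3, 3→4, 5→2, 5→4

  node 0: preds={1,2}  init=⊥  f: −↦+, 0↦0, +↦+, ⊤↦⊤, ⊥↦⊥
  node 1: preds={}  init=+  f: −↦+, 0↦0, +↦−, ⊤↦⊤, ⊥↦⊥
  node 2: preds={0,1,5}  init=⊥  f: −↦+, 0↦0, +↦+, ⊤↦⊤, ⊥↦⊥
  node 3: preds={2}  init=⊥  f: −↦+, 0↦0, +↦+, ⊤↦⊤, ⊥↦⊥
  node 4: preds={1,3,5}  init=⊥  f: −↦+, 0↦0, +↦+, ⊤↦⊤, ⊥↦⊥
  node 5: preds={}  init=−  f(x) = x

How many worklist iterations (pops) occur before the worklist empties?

8

Worklist (8 pops):
  #1 pop 0: in=+ → + (was ⊥); enqueue []
  #2 pop 1: in=⊥ → + (no change)
  #3 pop 2: in=⊤ → ⊤ (was ⊥); enqueue [0]
  #4 pop 3: in=⊤ → ⊤ (was ⊥); enqueue []
  #5 pop 4: in=⊤ → ⊤ (was ⊥); enqueue []
  #6 pop 5: in=⊥ → − (no change)
  #7 pop 0: in=⊤ → ⊤ (was +); enqueue [2]
  #8 pop 2: in=⊤ → ⊤ (no change)

Fixpoint:
  val[0] = ⊤
  val[1] = +
  val[2] = ⊤
  val[3] = ⊤
  val[4] = ⊤
  val[5] = −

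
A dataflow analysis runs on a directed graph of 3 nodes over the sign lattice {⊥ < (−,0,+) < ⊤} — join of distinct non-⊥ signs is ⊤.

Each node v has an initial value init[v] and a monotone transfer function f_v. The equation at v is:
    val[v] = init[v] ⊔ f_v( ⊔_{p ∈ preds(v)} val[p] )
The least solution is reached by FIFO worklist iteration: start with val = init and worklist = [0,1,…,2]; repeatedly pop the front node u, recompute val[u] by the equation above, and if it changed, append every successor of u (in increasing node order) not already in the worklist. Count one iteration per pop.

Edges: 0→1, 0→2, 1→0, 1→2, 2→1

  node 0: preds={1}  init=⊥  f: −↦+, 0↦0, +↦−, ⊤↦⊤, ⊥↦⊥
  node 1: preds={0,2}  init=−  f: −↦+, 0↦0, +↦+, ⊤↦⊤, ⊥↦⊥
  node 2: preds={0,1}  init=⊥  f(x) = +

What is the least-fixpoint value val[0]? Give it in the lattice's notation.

⊤

Trace (6 dequeues):
  [1] u=0 | in − | out + | prev ⊥ | push {}
  [2] u=1 | in + | out ⊤ | prev − | push {0}
  [3] u=2 | in ⊤ | out + | prev ⊥ | push {1}
  [4] u=0 | in ⊤ | out ⊤ | prev + | push {2}
  [5] u=1 | in ⊤ | out ⊤ | ==
  [6] u=2 | in ⊤ | out + | ==

Converged values:
  [0] ⊤
  [1] ⊤
  [2] +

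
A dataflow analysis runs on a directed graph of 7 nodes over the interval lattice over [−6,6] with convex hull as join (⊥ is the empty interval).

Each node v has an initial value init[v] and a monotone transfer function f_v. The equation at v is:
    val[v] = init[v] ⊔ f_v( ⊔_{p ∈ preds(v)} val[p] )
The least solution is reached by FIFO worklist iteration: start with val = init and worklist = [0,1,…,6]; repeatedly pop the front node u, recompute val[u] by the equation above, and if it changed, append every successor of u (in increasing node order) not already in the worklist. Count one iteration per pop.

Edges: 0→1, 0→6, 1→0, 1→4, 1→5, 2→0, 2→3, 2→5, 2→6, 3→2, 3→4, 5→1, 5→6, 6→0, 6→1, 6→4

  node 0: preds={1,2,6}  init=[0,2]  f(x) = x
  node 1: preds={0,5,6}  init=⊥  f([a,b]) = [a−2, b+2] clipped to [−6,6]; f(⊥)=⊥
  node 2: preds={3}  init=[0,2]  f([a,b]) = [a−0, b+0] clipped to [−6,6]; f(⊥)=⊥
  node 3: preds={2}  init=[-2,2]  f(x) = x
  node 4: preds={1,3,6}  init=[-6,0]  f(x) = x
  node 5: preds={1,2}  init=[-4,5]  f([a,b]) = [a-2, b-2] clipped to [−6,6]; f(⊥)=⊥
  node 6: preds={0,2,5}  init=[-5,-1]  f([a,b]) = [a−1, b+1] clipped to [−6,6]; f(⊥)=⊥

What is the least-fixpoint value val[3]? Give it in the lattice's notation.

[-2,2]

Iteration log — 11 steps:
  step 1. node 0  ⊔preds=[-5,2]  new=[-5,2]  old=[0,2]  +wl: 
  step 2. node 1  ⊔preds=[-5,5]  new=[-6,6]  old=⊥  +wl: 0
  step 3. node 2  ⊔preds=[-2,2]  new=[-2,2]  old=[0,2]  +wl: 
  step 4. node 3  ⊔preds=[-2,2]  new=[-2,2]  stable
  step 5. node 4  ⊔preds=[-6,6]  new=[-6,6]  old=[-6,0]  +wl: 
  step 6. node 5  ⊔preds=[-6,6]  new=[-6,5]  old=[-4,5]  +wl: 1
  step 7. node 6  ⊔preds=[-6,5]  new=[-6,6]  old=[-5,-1]  +wl: 4
  step 8. node 0  ⊔preds=[-6,6]  new=[-6,6]  old=[-5,2]  +wl: 6
  step 9. node 1  ⊔preds=[-6,6]  new=[-6,6]  stable
  step 10. node 4  ⊔preds=[-6,6]  new=[-6,6]  stable
  step 11. node 6  ⊔preds=[-6,6]  new=[-6,6]  stable

Least fixpoint reached:
  node 0: [-6,6]
  node 1: [-6,6]
  node 2: [-2,2]
  node 3: [-2,2]
  node 4: [-6,6]
  node 5: [-6,5]
  node 6: [-6,6]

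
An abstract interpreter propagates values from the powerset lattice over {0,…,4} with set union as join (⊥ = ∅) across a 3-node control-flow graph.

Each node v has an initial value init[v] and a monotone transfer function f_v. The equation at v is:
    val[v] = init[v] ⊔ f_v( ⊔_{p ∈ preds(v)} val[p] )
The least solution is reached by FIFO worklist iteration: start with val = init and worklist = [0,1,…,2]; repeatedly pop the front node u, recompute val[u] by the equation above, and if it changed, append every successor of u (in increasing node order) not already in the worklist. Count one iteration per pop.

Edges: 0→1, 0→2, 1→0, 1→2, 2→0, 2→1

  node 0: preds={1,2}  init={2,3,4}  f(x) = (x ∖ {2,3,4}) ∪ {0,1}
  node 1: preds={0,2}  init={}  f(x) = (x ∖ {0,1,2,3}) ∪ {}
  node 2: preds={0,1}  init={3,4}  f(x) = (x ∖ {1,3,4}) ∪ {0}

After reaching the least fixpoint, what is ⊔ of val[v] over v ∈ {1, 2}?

Trace (5 dequeues):
  [1] u=0 | in {3,4} | out {0,1,2,3,4} | prev {2,3,4} | push {}
  [2] u=1 | in {0,1,2,3,4} | out {4} | prev {} | push {0}
  [3] u=2 | in {0,1,2,3,4} | out {0,2,3,4} | prev {3,4} | push {1}
  [4] u=0 | in {0,2,3,4} | out {0,1,2,3,4} | ==
  [5] u=1 | in {0,1,2,3,4} | out {4} | ==

Converged values:
  [0] {0,1,2,3,4}
  [1] {4}
  [2] {0,2,3,4}

{0,2,3,4}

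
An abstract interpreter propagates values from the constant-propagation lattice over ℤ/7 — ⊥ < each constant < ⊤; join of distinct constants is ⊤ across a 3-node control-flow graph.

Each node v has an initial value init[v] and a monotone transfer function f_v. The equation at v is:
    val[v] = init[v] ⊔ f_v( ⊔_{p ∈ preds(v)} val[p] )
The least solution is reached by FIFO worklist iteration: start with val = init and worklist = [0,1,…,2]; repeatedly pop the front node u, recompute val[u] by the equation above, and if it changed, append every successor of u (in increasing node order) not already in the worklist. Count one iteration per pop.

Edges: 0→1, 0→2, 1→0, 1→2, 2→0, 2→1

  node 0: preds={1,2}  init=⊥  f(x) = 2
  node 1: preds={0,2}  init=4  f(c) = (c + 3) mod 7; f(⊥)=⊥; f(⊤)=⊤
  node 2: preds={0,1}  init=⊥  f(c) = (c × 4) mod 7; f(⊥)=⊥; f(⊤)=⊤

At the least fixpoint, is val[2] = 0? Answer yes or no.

no

Trace (5 dequeues):
  [1] u=0 | in 4 | out 2 | prev ⊥ | push {}
  [2] u=1 | in 2 | out ⊤ | prev 4 | push {0}
  [3] u=2 | in ⊤ | out ⊤ | prev ⊥ | push {1}
  [4] u=0 | in ⊤ | out 2 | ==
  [5] u=1 | in ⊤ | out ⊤ | ==

Converged values:
  [0] 2
  [1] ⊤
  [2] ⊤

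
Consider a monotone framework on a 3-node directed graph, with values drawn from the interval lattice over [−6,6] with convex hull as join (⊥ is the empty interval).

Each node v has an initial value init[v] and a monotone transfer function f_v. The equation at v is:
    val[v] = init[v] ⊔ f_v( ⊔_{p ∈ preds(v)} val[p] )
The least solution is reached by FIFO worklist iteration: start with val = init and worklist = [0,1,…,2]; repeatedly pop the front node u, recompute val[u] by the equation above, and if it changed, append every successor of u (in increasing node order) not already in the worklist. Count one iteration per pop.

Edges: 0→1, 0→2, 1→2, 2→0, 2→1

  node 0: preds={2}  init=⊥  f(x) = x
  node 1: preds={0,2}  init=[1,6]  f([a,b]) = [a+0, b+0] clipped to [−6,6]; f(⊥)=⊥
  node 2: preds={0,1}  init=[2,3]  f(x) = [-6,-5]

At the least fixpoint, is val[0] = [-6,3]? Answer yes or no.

yes

Trace (6 dequeues):
  [1] u=0 | in [2,3] | out [2,3] | prev ⊥ | push {}
  [2] u=1 | in [2,3] | out [1,6] | ==
  [3] u=2 | in [1,6] | out [-6,3] | prev [2,3] | push {0,1}
  [4] u=0 | in [-6,3] | out [-6,3] | prev [2,3] | push {2}
  [5] u=1 | in [-6,3] | out [-6,6] | prev [1,6] | push {}
  [6] u=2 | in [-6,6] | out [-6,3] | ==

Converged values:
  [0] [-6,3]
  [1] [-6,6]
  [2] [-6,3]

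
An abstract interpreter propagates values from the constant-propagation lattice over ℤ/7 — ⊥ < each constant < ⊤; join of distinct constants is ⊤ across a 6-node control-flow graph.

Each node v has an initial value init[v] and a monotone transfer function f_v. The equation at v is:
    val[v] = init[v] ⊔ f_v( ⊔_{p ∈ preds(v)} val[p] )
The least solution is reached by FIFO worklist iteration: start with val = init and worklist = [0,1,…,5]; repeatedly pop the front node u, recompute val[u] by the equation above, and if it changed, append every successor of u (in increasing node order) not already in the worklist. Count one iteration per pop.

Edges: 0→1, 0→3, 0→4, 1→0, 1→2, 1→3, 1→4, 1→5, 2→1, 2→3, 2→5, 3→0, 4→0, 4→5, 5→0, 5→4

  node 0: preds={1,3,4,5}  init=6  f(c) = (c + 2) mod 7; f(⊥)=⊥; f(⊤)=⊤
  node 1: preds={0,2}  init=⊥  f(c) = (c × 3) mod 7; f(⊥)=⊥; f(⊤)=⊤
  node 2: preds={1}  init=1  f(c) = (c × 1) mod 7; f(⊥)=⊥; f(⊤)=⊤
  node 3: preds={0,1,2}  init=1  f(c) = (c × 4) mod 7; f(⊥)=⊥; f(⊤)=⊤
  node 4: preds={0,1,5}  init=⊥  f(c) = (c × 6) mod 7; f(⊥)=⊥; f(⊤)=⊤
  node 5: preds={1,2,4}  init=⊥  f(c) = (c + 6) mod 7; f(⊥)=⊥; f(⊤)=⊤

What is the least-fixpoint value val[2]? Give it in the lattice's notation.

⊤

Trace (9 dequeues):
  [1] u=0 | in 1 | out ⊤ | prev 6 | push {}
  [2] u=1 | in ⊤ | out ⊤ | prev ⊥ | push {0}
  [3] u=2 | in ⊤ | out ⊤ | prev 1 | push {1}
  [4] u=3 | in ⊤ | out ⊤ | prev 1 | push {}
  [5] u=4 | in ⊤ | out ⊤ | prev ⊥ | push {}
  [6] u=5 | in ⊤ | out ⊤ | prev ⊥ | push {4}
  [7] u=0 | in ⊤ | out ⊤ | ==
  [8] u=1 | in ⊤ | out ⊤ | ==
  [9] u=4 | in ⊤ | out ⊤ | ==

Converged values:
  [0] ⊤
  [1] ⊤
  [2] ⊤
  [3] ⊤
  [4] ⊤
  [5] ⊤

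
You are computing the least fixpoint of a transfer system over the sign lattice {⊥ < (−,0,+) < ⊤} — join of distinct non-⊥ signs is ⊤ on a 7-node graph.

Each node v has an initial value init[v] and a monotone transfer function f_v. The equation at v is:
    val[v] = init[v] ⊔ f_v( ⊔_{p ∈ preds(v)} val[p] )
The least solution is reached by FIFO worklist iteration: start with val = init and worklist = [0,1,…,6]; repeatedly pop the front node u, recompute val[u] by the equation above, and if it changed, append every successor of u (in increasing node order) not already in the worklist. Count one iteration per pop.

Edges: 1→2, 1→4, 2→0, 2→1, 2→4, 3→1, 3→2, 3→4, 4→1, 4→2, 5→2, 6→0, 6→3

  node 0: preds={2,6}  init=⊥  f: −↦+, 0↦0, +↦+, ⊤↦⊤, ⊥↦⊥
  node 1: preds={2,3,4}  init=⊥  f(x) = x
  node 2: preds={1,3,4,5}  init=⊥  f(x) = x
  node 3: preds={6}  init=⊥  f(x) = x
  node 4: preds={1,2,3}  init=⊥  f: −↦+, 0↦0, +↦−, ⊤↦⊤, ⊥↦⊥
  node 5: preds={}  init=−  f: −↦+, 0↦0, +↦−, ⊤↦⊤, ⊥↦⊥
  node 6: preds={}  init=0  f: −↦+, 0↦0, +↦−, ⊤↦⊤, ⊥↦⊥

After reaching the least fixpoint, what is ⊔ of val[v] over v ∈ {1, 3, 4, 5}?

Worklist (13 pops):
  #1 pop 0: in=0 → 0 (was ⊥); enqueue []
  #2 pop 1: in=⊥ → ⊥ (no change)
  #3 pop 2: in=− → − (was ⊥); enqueue [0,1]
  #4 pop 3: in=0 → 0 (was ⊥); enqueue [2]
  #5 pop 4: in=⊤ → ⊤ (was ⊥); enqueue []
  #6 pop 5: in=⊥ → − (no change)
  #7 pop 6: in=⊥ → 0 (no change)
  #8 pop 0: in=⊤ → ⊤ (was 0); enqueue []
  #9 pop 1: in=⊤ → ⊤ (was ⊥); enqueue [4]
  #10 pop 2: in=⊤ → ⊤ (was −); enqueue [0,1]
  #11 pop 4: in=⊤ → ⊤ (no change)
  #12 pop 0: in=⊤ → ⊤ (no change)
  #13 pop 1: in=⊤ → ⊤ (no change)

Fixpoint:
  val[0] = ⊤
  val[1] = ⊤
  val[2] = ⊤
  val[3] = 0
  val[4] = ⊤
  val[5] = −
  val[6] = 0

⊤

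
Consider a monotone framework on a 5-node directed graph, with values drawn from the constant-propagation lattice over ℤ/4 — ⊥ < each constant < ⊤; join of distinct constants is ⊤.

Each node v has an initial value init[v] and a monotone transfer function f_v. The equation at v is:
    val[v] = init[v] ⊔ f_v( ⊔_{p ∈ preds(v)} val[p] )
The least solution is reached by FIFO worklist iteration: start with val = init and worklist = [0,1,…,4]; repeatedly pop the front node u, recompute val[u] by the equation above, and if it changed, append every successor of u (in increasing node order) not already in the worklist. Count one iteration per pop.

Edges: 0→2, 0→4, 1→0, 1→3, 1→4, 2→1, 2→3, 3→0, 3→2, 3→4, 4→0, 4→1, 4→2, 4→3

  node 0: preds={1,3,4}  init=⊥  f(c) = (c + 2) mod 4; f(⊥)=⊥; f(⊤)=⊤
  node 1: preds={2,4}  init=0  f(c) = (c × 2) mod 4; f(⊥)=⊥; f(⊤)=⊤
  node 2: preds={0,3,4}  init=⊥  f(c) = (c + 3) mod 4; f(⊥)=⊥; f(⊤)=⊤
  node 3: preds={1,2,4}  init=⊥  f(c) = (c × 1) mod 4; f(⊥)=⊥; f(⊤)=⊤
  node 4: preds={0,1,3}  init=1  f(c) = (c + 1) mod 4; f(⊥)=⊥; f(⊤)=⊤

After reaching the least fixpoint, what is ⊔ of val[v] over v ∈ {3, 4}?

⊤

Trace (9 dequeues):
  [1] u=0 | in ⊤ | out ⊤ | prev ⊥ | push {}
  [2] u=1 | in 1 | out ⊤ | prev 0 | push {0}
  [3] u=2 | in ⊤ | out ⊤ | prev ⊥ | push {1}
  [4] u=3 | in ⊤ | out ⊤ | prev ⊥ | push {2}
  [5] u=4 | in ⊤ | out ⊤ | prev 1 | push {3}
  [6] u=0 | in ⊤ | out ⊤ | ==
  [7] u=1 | in ⊤ | out ⊤ | ==
  [8] u=2 | in ⊤ | out ⊤ | ==
  [9] u=3 | in ⊤ | out ⊤ | ==

Converged values:
  [0] ⊤
  [1] ⊤
  [2] ⊤
  [3] ⊤
  [4] ⊤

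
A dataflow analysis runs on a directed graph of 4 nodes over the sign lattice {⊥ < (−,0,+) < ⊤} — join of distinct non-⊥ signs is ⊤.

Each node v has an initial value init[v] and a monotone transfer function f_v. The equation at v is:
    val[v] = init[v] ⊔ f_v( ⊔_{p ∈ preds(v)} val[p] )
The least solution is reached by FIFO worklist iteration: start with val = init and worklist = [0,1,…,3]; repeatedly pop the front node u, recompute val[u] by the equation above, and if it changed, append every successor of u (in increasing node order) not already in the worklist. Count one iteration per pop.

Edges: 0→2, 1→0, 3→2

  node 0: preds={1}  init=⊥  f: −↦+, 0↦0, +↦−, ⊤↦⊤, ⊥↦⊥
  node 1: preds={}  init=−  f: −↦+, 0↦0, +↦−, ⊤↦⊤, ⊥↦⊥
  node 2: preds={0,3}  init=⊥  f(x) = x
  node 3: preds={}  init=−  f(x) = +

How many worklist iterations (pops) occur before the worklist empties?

Iteration log — 5 steps:
  step 1. node 0  ⊔preds=−  new=+  old=⊥  +wl: 
  step 2. node 1  ⊔preds=⊥  new=−  stable
  step 3. node 2  ⊔preds=⊤  new=⊤  old=⊥  +wl: 
  step 4. node 3  ⊔preds=⊥  new=⊤  old=−  +wl: 2
  step 5. node 2  ⊔preds=⊤  new=⊤  stable

Least fixpoint reached:
  node 0: +
  node 1: −
  node 2: ⊤
  node 3: ⊤

5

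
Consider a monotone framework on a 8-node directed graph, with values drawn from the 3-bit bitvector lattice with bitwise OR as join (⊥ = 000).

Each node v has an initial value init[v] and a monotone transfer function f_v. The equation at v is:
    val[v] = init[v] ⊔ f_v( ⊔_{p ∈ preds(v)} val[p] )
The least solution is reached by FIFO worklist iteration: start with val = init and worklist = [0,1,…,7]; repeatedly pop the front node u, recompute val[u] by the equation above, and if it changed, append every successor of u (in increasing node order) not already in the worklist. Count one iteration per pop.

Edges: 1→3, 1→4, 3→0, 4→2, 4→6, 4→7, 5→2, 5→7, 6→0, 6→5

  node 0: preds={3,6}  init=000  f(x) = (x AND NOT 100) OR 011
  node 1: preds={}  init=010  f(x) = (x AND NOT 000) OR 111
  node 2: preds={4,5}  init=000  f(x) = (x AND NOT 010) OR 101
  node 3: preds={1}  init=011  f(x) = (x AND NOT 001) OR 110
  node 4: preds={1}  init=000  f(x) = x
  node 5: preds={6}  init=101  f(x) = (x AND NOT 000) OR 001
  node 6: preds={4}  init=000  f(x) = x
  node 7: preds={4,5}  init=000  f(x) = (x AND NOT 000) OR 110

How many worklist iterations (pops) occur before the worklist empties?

13

Worklist (13 pops):
  #1 pop 0: in=011 → 011 (was 000); enqueue []
  #2 pop 1: in=000 → 111 (was 010); enqueue []
  #3 pop 2: in=101 → 101 (was 000); enqueue []
  #4 pop 3: in=111 → 111 (was 011); enqueue [0]
  #5 pop 4: in=111 → 111 (was 000); enqueue [2]
  #6 pop 5: in=000 → 101 (no change)
  #7 pop 6: in=111 → 111 (was 000); enqueue [5]
  #8 pop 7: in=111 → 111 (was 000); enqueue []
  #9 pop 0: in=111 → 011 (no change)
  #10 pop 2: in=111 → 101 (no change)
  #11 pop 5: in=111 → 111 (was 101); enqueue [2,7]
  #12 pop 2: in=111 → 101 (no change)
  #13 pop 7: in=111 → 111 (no change)

Fixpoint:
  val[0] = 011
  val[1] = 111
  val[2] = 101
  val[3] = 111
  val[4] = 111
  val[5] = 111
  val[6] = 111
  val[7] = 111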